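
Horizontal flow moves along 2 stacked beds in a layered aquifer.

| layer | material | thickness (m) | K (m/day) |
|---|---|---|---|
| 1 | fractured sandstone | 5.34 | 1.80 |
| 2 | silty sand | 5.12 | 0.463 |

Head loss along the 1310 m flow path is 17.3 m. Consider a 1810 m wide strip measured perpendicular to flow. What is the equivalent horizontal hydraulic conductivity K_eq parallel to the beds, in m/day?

Flow is parallel to layering, so each bed carries its own Darcy discharge and the transmissivities add.
Σ(K_i·b_i) = 1.80×5.34 + 0.463×5.12 = 11.98 m²/day.
Total thickness b = 10.46 m, so K_eq = Σ(K_i·b_i)/b = 1.146 m/day.

1.15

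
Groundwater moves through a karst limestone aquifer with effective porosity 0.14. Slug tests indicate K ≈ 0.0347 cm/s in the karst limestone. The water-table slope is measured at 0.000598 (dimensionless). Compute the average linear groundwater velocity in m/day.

0.128

Convert K: 0.0347 cm/s × 864 = 29.98 m/day.
Hydraulic gradient i = 0.000598.
Darcy flux q = K · i = 29.98 × 0.0005980 = 0.01793 m/day.
Seepage velocity v = q / n_e = 0.01793 / 0.14 = 0.1281 m/day.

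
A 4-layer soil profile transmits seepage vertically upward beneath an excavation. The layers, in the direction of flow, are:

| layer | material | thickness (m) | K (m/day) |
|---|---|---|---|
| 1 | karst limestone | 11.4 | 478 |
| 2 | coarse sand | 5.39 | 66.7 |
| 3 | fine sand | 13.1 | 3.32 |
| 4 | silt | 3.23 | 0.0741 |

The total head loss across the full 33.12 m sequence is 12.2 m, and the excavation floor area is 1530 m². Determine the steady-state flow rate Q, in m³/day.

392

Flow is perpendicular to layering, so the layers act in series and the equivalent K is the thickness-weighted harmonic mean.
Total thickness L = 11.4 + 5.39 + 13.1 + 3.23 = 33.12 m.
Σ(b_i/K_i) = 11.4/478 + 5.39/66.7 + 13.1/3.32 + 3.23/0.0741 = 47.64 d.
K_eq = L / Σ(b_i/K_i) = 33.12 / 47.64 = 0.6952 m/day.
Q = K_eq · A · (Δh/L) = 0.6952 × 1530 × (12.2/33.12) = 391.8 m³/day.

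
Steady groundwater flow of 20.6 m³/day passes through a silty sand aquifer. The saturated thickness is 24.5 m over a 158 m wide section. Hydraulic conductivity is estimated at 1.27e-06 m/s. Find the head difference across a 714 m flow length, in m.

Convert K: 1.27e-06 m/s × 86400 = 0.1097 m/day.
Cross-sectional area A = 158 × 24.5 = 3871 m².
From Q = K·A·i, i = Q / (K·A) = 20.6 / (0.1097 × 3871) = 0.04850.
Head loss Δh = i · L = 0.04850 × 714 = 34.63 m.

34.6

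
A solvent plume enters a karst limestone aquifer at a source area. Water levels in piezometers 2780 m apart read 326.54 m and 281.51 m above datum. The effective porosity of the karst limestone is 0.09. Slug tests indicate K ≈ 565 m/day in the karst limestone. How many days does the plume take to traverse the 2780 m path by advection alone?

27.3

Hydraulic gradient i = (326.54 − 281.51) / 2780 = 45.03 / 2780 = 0.01620.
Darcy flux q = K · i = 565.0 × 0.01620 = 9.152 m/day.
Seepage velocity v = q / n_e = 9.152 / 0.09 = 101.7 m/day.
Travel time t = L / v = 2780 / 101.7 = 27.34 days.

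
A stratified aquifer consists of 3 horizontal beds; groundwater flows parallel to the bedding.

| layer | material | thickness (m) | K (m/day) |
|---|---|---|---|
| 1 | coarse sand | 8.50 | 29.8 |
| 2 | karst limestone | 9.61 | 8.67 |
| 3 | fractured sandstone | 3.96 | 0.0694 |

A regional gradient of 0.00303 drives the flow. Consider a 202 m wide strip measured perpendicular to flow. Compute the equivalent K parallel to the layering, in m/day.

Flow is parallel to layering, so each bed carries its own Darcy discharge and the transmissivities add.
Σ(K_i·b_i) = 29.8×8.50 + 8.67×9.61 + 0.0694×3.96 = 336.9 m²/day.
Total thickness b = 22.07 m, so K_eq = Σ(K_i·b_i)/b = 15.26 m/day.

15.3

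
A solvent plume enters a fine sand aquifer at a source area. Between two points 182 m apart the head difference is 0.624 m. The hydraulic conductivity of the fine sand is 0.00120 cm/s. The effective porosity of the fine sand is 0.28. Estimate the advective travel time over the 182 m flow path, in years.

39.2

Convert K: 0.00120 cm/s × 864 = 1.037 m/day.
Hydraulic gradient i = Δh / L = 0.624 / 182 = 0.003429.
Darcy flux q = K · i = 1.037 × 0.003429 = 0.003555 m/day.
Seepage velocity v = q / n_e = 0.003555 / 0.28 = 0.01270 m/day.
Travel time t = L / v = 182 / 0.01270 = 14336 days = 39.25 years.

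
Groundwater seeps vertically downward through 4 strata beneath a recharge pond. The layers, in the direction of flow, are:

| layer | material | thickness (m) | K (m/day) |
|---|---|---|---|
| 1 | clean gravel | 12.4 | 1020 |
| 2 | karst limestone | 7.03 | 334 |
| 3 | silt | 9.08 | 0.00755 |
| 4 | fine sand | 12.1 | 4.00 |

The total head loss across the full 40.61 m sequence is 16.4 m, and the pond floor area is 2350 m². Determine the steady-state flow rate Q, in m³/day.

Flow is perpendicular to layering, so the layers act in series and the equivalent K is the thickness-weighted harmonic mean.
Total thickness L = 12.4 + 7.03 + 9.08 + 12.1 = 40.61 m.
Σ(b_i/K_i) = 12.4/1020 + 7.03/334 + 9.08/0.00755 + 12.1/4.00 = 1206 d.
K_eq = L / Σ(b_i/K_i) = 40.61 / 1206 = 0.03368 m/day.
Q = K_eq · A · (Δh/L) = 0.03368 × 2350 × (16.4/40.61) = 31.96 m³/day.

32.0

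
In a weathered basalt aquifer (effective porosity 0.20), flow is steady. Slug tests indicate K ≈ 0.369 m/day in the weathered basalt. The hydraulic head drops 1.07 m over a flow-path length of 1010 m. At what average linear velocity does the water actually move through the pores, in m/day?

Hydraulic gradient i = Δh / L = 1.07 / 1010 = 0.001059.
Darcy flux q = K · i = 0.3690 × 0.001059 = 0.0003909 m/day.
Seepage velocity v = q / n_e = 0.0003909 / 0.20 = 0.001955 m/day.

0.00195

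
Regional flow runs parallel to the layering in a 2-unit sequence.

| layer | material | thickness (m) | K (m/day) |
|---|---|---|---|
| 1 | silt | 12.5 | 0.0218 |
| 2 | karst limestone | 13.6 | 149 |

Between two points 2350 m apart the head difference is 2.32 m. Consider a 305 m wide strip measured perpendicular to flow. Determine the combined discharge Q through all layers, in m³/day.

610

Flow is parallel to layering, so each bed carries its own Darcy discharge and the transmissivities add.
Σ(K_i·b_i) = 0.0218×12.5 + 149×13.6 = 2027 m²/day.
Hydraulic gradient i = Δh / L = 2.32 / 2350 = 0.0009872.
Q = Σ(K_i·b_i) · W · i = 2027 × 305 × 0.0009872 = 610.2 m³/day.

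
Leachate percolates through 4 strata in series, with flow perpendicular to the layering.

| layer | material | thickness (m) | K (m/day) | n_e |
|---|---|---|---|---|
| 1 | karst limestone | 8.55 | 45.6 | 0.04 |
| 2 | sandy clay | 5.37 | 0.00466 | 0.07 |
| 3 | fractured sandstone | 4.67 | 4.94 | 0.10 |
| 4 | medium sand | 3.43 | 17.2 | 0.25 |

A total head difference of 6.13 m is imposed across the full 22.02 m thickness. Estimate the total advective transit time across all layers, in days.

384

With flow normal to the layers, continuity requires the same specific discharge q through every layer.
Σ(b_i/K_i) = 8.55/45.6 + 5.37/0.00466 + 4.67/4.94 + 3.43/17.2 = 1154 d.
q = Δh / Σ(b_i/K_i) = 6.13 / 1154 = 0.005313 m/day.
In each layer the seepage velocity is v_i = q/n_i, so the layer transit time is t_i = b_i·n_i / q:
  layer 1 (karst limestone): t_1 = 8.55 × 0.04 / 0.005313 = 64.37 d
  layer 2 (sandy clay): t_2 = 5.37 × 0.07 / 0.005313 = 70.75 d
  layer 3 (fractured sandstone): t_3 = 4.67 × 0.10 / 0.005313 = 87.89 d
  layer 4 (medium sand): t_4 = 3.43 × 0.25 / 0.005313 = 161.4 d
Total t = Σ t_i = 384.4 days.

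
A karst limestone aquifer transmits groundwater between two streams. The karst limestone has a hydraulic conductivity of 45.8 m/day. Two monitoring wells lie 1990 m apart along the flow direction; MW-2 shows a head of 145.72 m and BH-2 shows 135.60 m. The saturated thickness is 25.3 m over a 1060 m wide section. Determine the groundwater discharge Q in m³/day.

6250

Cross-sectional area A = 1060 × 25.3 = 26818 m².
Hydraulic gradient i = (145.72 − 135.60) / 1990 = 10.12 / 1990 = 0.005085.
Darcy's law: Q = K · A · i = 45.80 × 26818 × 0.005085 = 6246 m³/day.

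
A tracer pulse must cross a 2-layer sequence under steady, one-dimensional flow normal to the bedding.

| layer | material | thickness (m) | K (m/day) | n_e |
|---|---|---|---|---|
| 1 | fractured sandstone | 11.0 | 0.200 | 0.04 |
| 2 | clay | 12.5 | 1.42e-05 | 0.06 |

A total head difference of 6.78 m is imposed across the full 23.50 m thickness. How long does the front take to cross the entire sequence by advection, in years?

423

With flow normal to the layers, continuity requires the same specific discharge q through every layer.
Σ(b_i/K_i) = 11.0/0.200 + 12.5/1.42e-05 = 8.803e+05 d.
q = Δh / Σ(b_i/K_i) = 6.78 / 8.803e+05 = 7.702e-06 m/day.
In each layer the seepage velocity is v_i = q/n_i, so the layer transit time is t_i = b_i·n_i / q:
  layer 1 (fractured sandstone): t_1 = 11.0 × 0.04 / 7.702e-06 = 57131 d
  layer 2 (clay): t_2 = 12.5 × 0.06 / 7.702e-06 = 97382 d
Total t = Σ t_i = 1.545e+05 days = 423.0 years.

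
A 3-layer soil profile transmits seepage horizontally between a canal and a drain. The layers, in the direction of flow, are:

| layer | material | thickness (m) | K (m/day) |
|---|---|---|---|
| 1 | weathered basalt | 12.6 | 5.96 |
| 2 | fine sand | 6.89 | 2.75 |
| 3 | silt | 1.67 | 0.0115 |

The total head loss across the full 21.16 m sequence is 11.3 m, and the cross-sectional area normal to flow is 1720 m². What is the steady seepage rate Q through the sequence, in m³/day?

130

Flow is perpendicular to layering, so the layers act in series and the equivalent K is the thickness-weighted harmonic mean.
Total thickness L = 12.6 + 6.89 + 1.67 = 21.16 m.
Σ(b_i/K_i) = 12.6/5.96 + 6.89/2.75 + 1.67/0.0115 = 149.8 d.
K_eq = L / Σ(b_i/K_i) = 21.16 / 149.8 = 0.1412 m/day.
Q = K_eq · A · (Δh/L) = 0.1412 × 1720 × (11.3/21.16) = 129.7 m³/day.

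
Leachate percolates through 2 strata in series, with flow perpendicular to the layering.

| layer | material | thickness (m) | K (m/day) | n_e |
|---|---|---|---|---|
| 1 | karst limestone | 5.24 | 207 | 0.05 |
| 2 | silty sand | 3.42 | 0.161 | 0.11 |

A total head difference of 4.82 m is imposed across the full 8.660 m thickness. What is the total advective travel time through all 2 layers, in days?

With flow normal to the layers, continuity requires the same specific discharge q through every layer.
Σ(b_i/K_i) = 5.24/207 + 3.42/0.161 = 21.27 d.
q = Δh / Σ(b_i/K_i) = 4.82 / 21.27 = 0.2266 m/day.
In each layer the seepage velocity is v_i = q/n_i, so the layer transit time is t_i = b_i·n_i / q:
  layer 1 (karst limestone): t_1 = 5.24 × 0.05 / 0.2266 = 1.156 d
  layer 2 (silty sand): t_2 = 3.42 × 0.11 / 0.2266 = 1.660 d
Total t = Σ t_i = 2.816 days.

2.82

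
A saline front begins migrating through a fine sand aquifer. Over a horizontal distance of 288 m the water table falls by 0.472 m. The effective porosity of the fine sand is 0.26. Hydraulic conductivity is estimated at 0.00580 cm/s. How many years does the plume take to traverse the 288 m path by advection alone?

25.0

Convert K: 0.00580 cm/s × 864 = 5.011 m/day.
Hydraulic gradient i = Δh / L = 0.472 / 288 = 0.001639.
Darcy flux q = K · i = 5.011 × 0.001639 = 0.008213 m/day.
Seepage velocity v = q / n_e = 0.008213 / 0.26 = 0.03159 m/day.
Travel time t = L / v = 288 / 0.03159 = 9117 days = 24.96 years.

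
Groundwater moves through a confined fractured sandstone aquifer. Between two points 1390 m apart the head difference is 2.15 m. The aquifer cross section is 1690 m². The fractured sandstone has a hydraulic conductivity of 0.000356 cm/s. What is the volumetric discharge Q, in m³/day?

0.804

Convert K: 0.000356 cm/s × 864 = 0.3076 m/day.
Hydraulic gradient i = Δh / L = 2.15 / 1390 = 0.001547.
Darcy's law: Q = K · A · i = 0.3076 × 1690 × 0.001547 = 0.8040 m³/day.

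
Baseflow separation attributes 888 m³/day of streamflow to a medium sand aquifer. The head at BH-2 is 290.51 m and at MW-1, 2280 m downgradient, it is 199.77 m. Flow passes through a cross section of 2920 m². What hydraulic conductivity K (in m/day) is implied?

Hydraulic gradient i = (290.51 − 199.77) / 2280 = 90.74 / 2280 = 0.03980.
From Q = K·A·i, K = Q / (A·i) = 888 / (2920 × 0.03980) = 7.641 m/day.

7.64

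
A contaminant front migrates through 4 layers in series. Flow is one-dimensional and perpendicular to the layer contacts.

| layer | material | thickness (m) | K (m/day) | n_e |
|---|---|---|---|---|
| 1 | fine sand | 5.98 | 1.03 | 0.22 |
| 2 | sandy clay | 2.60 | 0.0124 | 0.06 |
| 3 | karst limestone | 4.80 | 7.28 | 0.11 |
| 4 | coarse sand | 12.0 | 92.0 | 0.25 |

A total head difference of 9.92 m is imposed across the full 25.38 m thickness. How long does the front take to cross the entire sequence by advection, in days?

With flow normal to the layers, continuity requires the same specific discharge q through every layer.
Σ(b_i/K_i) = 5.98/1.03 + 2.60/0.0124 + 4.80/7.28 + 12.0/92.0 = 216.3 d.
q = Δh / Σ(b_i/K_i) = 9.92 / 216.3 = 0.04587 m/day.
In each layer the seepage velocity is v_i = q/n_i, so the layer transit time is t_i = b_i·n_i / q:
  layer 1 (fine sand): t_1 = 5.98 × 0.22 / 0.04587 = 28.68 d
  layer 2 (sandy clay): t_2 = 2.60 × 0.06 / 0.04587 = 3.401 d
  layer 3 (karst limestone): t_3 = 4.80 × 0.11 / 0.04587 = 11.51 d
  layer 4 (coarse sand): t_4 = 12.0 × 0.25 / 0.04587 = 65.41 d
Total t = Σ t_i = 109.0 days.

109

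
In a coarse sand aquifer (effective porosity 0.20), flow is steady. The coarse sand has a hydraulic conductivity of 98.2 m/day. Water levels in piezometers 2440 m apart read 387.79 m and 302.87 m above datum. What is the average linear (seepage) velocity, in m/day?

17.1

Hydraulic gradient i = (387.79 − 302.87) / 2440 = 84.92 / 2440 = 0.03480.
Darcy flux q = K · i = 98.20 × 0.03480 = 3.418 m/day.
Seepage velocity v = q / n_e = 3.418 / 0.20 = 17.09 m/day.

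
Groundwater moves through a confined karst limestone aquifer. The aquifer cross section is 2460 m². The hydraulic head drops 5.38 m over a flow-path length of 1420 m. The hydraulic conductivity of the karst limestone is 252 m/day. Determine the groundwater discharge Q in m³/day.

Hydraulic gradient i = Δh / L = 5.38 / 1420 = 0.003789.
Darcy's law: Q = K · A · i = 252.0 × 2460 × 0.003789 = 2349 m³/day.

2350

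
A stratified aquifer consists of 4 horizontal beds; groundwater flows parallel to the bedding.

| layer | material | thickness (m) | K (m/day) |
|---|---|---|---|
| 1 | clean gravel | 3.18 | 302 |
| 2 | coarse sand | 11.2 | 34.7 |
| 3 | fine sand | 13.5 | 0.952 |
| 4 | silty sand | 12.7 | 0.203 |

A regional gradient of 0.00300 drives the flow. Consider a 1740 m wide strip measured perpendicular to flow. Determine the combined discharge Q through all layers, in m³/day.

Flow is parallel to layering, so each bed carries its own Darcy discharge and the transmissivities add.
Σ(K_i·b_i) = 302×3.18 + 34.7×11.2 + 0.952×13.5 + 0.203×12.7 = 1364 m²/day.
Hydraulic gradient i = 0.00300.
Q = Σ(K_i·b_i) · W · i = 1364 × 1740 × 0.003000 = 7122 m³/day.

7120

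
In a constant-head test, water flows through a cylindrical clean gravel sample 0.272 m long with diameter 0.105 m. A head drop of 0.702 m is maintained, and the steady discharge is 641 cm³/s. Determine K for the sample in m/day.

Cross-sectional area A = π·(d/2)² = π × (0.105/2)² = 0.008659 m².
Convert discharge: 641 cm³/s = 0.0006410 m³/s.
Darcy's law rearranged: K = Q·L / (A·Δh) = 0.0006410 × 0.272 / (0.008659 × 0.702) = 0.02868 m/s = 2478 m/day.

2480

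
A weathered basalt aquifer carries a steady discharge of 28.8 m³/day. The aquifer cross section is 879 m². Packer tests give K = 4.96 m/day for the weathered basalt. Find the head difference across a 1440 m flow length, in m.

From Q = K·A·i, i = Q / (K·A) = 28.8 / (4.960 × 879.0) = 0.006606.
Head loss Δh = i · L = 0.006606 × 1440 = 9.512 m.

9.51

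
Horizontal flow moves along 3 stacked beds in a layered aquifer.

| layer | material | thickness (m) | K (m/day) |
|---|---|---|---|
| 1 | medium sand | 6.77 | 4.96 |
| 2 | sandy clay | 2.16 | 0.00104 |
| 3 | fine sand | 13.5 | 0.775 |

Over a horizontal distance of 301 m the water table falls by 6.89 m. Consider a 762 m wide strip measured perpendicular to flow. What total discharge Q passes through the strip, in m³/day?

768

Flow is parallel to layering, so each bed carries its own Darcy discharge and the transmissivities add.
Σ(K_i·b_i) = 4.96×6.77 + 0.00104×2.16 + 0.775×13.5 = 44.04 m²/day.
Hydraulic gradient i = Δh / L = 6.89 / 301 = 0.02289.
Q = Σ(K_i·b_i) · W · i = 44.04 × 762 × 0.02289 = 768.2 m³/day.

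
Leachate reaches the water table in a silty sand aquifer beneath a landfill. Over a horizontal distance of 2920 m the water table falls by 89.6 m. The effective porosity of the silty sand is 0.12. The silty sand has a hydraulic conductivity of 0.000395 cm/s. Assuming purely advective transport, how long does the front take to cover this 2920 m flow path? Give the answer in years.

91.6

Convert K: 0.000395 cm/s × 864 = 0.3413 m/day.
Hydraulic gradient i = Δh / L = 89.6 / 2920 = 0.03068.
Darcy flux q = K · i = 0.3413 × 0.03068 = 0.01047 m/day.
Seepage velocity v = q / n_e = 0.01047 / 0.12 = 0.08727 m/day.
Travel time t = L / v = 2920 / 0.08727 = 33460 days = 91.61 years.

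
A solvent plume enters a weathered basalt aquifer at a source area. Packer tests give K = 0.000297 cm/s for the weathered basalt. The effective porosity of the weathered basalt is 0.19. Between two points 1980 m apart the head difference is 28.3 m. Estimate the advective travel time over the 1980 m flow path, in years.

Convert K: 0.000297 cm/s × 864 = 0.2566 m/day.
Hydraulic gradient i = Δh / L = 28.3 / 1980 = 0.01429.
Darcy flux q = K · i = 0.2566 × 0.01429 = 0.003668 m/day.
Seepage velocity v = q / n_e = 0.003668 / 0.19 = 0.01930 m/day.
Travel time t = L / v = 1980 / 0.01930 = 1.026e+05 days = 280.8 years.

281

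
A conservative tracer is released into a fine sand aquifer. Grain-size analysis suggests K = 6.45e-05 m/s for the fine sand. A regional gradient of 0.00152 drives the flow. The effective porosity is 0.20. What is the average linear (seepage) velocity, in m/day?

Convert K: 6.45e-05 m/s × 86400 = 5.573 m/day.
Hydraulic gradient i = 0.00152.
Darcy flux q = K · i = 5.573 × 0.001520 = 0.008471 m/day.
Seepage velocity v = q / n_e = 0.008471 / 0.20 = 0.04235 m/day.

0.0424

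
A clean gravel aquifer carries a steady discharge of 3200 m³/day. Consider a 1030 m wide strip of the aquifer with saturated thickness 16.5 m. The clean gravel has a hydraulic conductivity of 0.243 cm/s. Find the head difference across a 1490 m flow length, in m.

1.34

Convert K: 0.243 cm/s × 864 = 210.0 m/day.
Cross-sectional area A = 1030 × 16.5 = 16995 m².
From Q = K·A·i, i = Q / (K·A) = 3200 / (210.0 × 16995) = 0.0008968.
Head loss Δh = i · L = 0.0008968 × 1490 = 1.336 m.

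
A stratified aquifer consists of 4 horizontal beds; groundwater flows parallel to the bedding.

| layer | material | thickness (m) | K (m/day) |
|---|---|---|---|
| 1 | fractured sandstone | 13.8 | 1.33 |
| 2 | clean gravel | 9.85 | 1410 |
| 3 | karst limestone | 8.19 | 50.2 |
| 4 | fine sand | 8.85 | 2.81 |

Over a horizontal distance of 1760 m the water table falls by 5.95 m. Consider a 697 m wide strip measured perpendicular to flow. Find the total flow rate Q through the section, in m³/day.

Flow is parallel to layering, so each bed carries its own Darcy discharge and the transmissivities add.
Σ(K_i·b_i) = 1.33×13.8 + 1410×9.85 + 50.2×8.19 + 2.81×8.85 = 14343 m²/day.
Hydraulic gradient i = Δh / L = 5.95 / 1760 = 0.003381.
Q = Σ(K_i·b_i) · W · i = 14343 × 697 × 0.003381 = 33797 m³/day.

33800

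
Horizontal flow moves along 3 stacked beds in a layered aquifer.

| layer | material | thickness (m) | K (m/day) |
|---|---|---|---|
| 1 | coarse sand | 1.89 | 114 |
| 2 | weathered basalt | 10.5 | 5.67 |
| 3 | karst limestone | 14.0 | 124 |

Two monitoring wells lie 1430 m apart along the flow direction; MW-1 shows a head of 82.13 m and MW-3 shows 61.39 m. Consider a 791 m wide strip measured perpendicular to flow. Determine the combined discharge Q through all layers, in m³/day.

Flow is parallel to layering, so each bed carries its own Darcy discharge and the transmissivities add.
Σ(K_i·b_i) = 114×1.89 + 5.67×10.5 + 124×14.0 = 2011 m²/day.
Hydraulic gradient i = (82.13 − 61.39) / 1430 = 20.74 / 1430 = 0.01450.
Q = Σ(K_i·b_i) · W · i = 2011 × 791 × 0.01450 = 23071 m³/day.

23100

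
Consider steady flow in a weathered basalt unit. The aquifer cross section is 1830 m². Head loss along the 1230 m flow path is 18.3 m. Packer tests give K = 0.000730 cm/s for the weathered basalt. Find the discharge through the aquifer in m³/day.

Convert K: 0.000730 cm/s × 864 = 0.6307 m/day.
Hydraulic gradient i = Δh / L = 18.3 / 1230 = 0.01488.
Darcy's law: Q = K · A · i = 0.6307 × 1830 × 0.01488 = 17.17 m³/day.

17.2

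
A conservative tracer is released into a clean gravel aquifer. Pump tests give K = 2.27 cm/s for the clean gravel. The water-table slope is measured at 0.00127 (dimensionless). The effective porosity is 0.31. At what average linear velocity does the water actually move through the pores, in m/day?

8.03

Convert K: 2.27 cm/s × 864 = 1961 m/day.
Hydraulic gradient i = 0.00127.
Darcy flux q = K · i = 1961 × 0.001270 = 2.491 m/day.
Seepage velocity v = q / n_e = 2.491 / 0.31 = 8.035 m/day.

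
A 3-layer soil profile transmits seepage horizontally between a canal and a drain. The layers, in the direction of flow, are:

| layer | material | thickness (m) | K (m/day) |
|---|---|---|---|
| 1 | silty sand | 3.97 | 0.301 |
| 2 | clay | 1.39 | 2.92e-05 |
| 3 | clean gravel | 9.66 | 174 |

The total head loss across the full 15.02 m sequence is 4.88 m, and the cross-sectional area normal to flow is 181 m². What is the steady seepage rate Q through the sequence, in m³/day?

Flow is perpendicular to layering, so the layers act in series and the equivalent K is the thickness-weighted harmonic mean.
Total thickness L = 3.97 + 1.39 + 9.66 = 15.02 m.
Σ(b_i/K_i) = 3.97/0.301 + 1.39/2.92e-05 + 9.66/174 = 47616 d.
K_eq = L / Σ(b_i/K_i) = 15.02 / 47616 = 0.0003154 m/day.
Q = K_eq · A · (Δh/L) = 0.0003154 × 181 × (4.88/15.02) = 0.01855 m³/day.

0.0186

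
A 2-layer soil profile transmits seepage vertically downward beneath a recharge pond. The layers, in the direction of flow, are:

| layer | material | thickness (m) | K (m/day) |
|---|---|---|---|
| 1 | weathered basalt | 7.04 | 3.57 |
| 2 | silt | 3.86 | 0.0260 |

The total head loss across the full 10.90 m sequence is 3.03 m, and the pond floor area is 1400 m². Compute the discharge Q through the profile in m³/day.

28.2

Flow is perpendicular to layering, so the layers act in series and the equivalent K is the thickness-weighted harmonic mean.
Total thickness L = 7.04 + 3.86 = 10.90 m.
Σ(b_i/K_i) = 7.04/3.57 + 3.86/0.0260 = 150.4 d.
K_eq = L / Σ(b_i/K_i) = 10.90 / 150.4 = 0.07246 m/day.
Q = K_eq · A · (Δh/L) = 0.07246 × 1400 × (3.03/10.90) = 28.20 m³/day.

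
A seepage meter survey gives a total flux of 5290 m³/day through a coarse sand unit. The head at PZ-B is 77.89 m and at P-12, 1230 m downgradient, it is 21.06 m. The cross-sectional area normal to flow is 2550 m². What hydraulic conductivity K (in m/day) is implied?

Hydraulic gradient i = (77.89 − 21.06) / 1230 = 56.83 / 1230 = 0.04620.
From Q = K·A·i, K = Q / (A·i) = 5290 / (2550 × 0.04620) = 44.90 m/day.

44.9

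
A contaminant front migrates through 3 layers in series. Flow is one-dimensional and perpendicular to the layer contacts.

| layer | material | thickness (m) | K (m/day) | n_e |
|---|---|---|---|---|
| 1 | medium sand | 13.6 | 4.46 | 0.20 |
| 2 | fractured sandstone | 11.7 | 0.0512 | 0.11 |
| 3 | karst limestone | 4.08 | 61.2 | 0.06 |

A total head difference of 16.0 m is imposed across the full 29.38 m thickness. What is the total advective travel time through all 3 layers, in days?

61.6

With flow normal to the layers, continuity requires the same specific discharge q through every layer.
Σ(b_i/K_i) = 13.6/4.46 + 11.7/0.0512 + 4.08/61.2 = 231.6 d.
q = Δh / Σ(b_i/K_i) = 16.0 / 231.6 = 0.06908 m/day.
In each layer the seepage velocity is v_i = q/n_i, so the layer transit time is t_i = b_i·n_i / q:
  layer 1 (medium sand): t_1 = 13.6 × 0.20 / 0.06908 = 39.38 d
  layer 2 (fractured sandstone): t_2 = 11.7 × 0.11 / 0.06908 = 18.63 d
  layer 3 (karst limestone): t_3 = 4.08 × 0.06 / 0.06908 = 3.544 d
Total t = Σ t_i = 61.55 days.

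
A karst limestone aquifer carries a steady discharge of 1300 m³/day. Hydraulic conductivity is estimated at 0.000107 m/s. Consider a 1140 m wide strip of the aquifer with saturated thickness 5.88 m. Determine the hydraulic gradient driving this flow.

Convert K: 0.000107 m/s × 86400 = 9.245 m/day.
Cross-sectional area A = 1140 × 5.88 = 6703 m².
From Q = K·A·i, i = Q / (K·A) = 1300 / (9.245 × 6703) = 0.02098.

0.0210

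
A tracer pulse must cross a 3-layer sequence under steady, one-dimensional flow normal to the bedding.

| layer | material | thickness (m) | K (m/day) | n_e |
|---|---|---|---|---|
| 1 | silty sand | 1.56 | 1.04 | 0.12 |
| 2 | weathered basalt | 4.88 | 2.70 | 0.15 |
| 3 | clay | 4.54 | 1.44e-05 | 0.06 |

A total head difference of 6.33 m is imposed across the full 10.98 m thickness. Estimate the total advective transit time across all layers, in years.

With flow normal to the layers, continuity requires the same specific discharge q through every layer.
Σ(b_i/K_i) = 1.56/1.04 + 4.88/2.70 + 4.54/1.44e-05 = 3.153e+05 d.
q = Δh / Σ(b_i/K_i) = 6.33 / 3.153e+05 = 2.008e-05 m/day.
In each layer the seepage velocity is v_i = q/n_i, so the layer transit time is t_i = b_i·n_i / q:
  layer 1 (silty sand): t_1 = 1.56 × 0.12 / 2.008e-05 = 9324 d
  layer 2 (weathered basalt): t_2 = 4.88 × 0.15 / 2.008e-05 = 36459 d
  layer 3 (clay): t_3 = 4.54 × 0.06 / 2.008e-05 = 13568 d
Total t = Σ t_i = 59351 days = 162.5 years.

162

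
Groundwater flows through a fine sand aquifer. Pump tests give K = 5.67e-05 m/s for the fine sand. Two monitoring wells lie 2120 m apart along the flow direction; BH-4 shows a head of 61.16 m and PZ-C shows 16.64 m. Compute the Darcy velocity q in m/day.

0.103

Convert K: 5.67e-05 m/s × 86400 = 4.899 m/day.
Hydraulic gradient i = (61.16 − 16.64) / 2120 = 44.52 / 2120 = 0.02100.
Specific discharge q = K · i = 4.899 × 0.02100 = 0.1029 m/day.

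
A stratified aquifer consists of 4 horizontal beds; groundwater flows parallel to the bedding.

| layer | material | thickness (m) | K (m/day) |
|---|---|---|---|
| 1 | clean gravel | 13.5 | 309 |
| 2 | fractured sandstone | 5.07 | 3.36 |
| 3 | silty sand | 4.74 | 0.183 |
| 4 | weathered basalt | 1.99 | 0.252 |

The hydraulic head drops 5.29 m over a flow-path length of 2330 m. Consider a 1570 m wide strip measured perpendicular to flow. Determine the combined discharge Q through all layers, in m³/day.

Flow is parallel to layering, so each bed carries its own Darcy discharge and the transmissivities add.
Σ(K_i·b_i) = 309×13.5 + 3.36×5.07 + 0.183×4.74 + 0.252×1.99 = 4190 m²/day.
Hydraulic gradient i = Δh / L = 5.29 / 2330 = 0.002270.
Q = Σ(K_i·b_i) · W · i = 4190 × 1570 × 0.002270 = 14935 m³/day.

14900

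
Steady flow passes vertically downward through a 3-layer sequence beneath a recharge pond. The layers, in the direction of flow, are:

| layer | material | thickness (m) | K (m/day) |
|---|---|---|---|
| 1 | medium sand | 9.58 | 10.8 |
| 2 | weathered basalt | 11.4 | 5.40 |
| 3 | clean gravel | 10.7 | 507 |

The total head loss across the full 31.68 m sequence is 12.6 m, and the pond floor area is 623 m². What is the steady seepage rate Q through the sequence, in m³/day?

Flow is perpendicular to layering, so the layers act in series and the equivalent K is the thickness-weighted harmonic mean.
Total thickness L = 9.58 + 11.4 + 10.7 = 31.68 m.
Σ(b_i/K_i) = 9.58/10.8 + 11.4/5.40 + 10.7/507 = 3.019 d.
K_eq = L / Σ(b_i/K_i) = 31.68 / 3.019 = 10.49 m/day.
Q = K_eq · A · (Δh/L) = 10.49 × 623 × (12.6/31.68) = 2600 m³/day.

2600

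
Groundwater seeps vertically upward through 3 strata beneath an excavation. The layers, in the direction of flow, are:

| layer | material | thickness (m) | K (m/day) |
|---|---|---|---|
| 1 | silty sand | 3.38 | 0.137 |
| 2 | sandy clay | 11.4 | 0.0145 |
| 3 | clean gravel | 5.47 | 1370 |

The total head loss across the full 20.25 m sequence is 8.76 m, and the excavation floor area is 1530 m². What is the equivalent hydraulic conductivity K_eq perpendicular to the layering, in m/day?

0.0250

Flow is perpendicular to layering, so the layers act in series and the equivalent K is the thickness-weighted harmonic mean.
Total thickness L = 3.38 + 11.4 + 5.47 = 20.25 m.
Σ(b_i/K_i) = 3.38/0.137 + 11.4/0.0145 + 5.47/1370 = 810.9 d.
K_eq = L / Σ(b_i/K_i) = 20.25 / 810.9 = 0.02497 m/day.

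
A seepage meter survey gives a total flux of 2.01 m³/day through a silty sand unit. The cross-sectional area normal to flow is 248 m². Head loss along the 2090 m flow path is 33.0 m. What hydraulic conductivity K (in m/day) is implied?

0.513

Hydraulic gradient i = Δh / L = 33.0 / 2090 = 0.01579.
From Q = K·A·i, K = Q / (A·i) = 2.01 / (248.0 × 0.01579) = 0.5133 m/day.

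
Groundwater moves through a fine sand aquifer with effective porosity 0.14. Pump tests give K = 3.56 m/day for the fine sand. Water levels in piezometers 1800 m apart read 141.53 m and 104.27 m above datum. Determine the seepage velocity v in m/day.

0.526

Hydraulic gradient i = (141.53 − 104.27) / 1800 = 37.26 / 1800 = 0.02070.
Darcy flux q = K · i = 3.560 × 0.02070 = 0.07369 m/day.
Seepage velocity v = q / n_e = 0.07369 / 0.14 = 0.5264 m/day.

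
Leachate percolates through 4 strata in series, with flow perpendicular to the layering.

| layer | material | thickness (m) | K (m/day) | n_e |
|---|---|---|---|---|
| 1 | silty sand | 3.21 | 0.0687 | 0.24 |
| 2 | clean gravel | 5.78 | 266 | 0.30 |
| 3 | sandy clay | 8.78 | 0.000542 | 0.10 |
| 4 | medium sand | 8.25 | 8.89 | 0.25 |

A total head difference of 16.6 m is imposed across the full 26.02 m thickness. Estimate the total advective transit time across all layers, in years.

14.6

With flow normal to the layers, continuity requires the same specific discharge q through every layer.
Σ(b_i/K_i) = 3.21/0.0687 + 5.78/266 + 8.78/0.000542 + 8.25/8.89 = 16247 d.
q = Δh / Σ(b_i/K_i) = 16.6 / 16247 = 0.001022 m/day.
In each layer the seepage velocity is v_i = q/n_i, so the layer transit time is t_i = b_i·n_i / q:
  layer 1 (silty sand): t_1 = 3.21 × 0.24 / 0.001022 = 754.0 d
  layer 2 (clean gravel): t_2 = 5.78 × 0.30 / 0.001022 = 1697 d
  layer 3 (sandy clay): t_3 = 8.78 × 0.10 / 0.001022 = 859.3 d
  layer 4 (medium sand): t_4 = 8.25 × 0.25 / 0.001022 = 2019 d
Total t = Σ t_i = 5329 days = 14.59 years.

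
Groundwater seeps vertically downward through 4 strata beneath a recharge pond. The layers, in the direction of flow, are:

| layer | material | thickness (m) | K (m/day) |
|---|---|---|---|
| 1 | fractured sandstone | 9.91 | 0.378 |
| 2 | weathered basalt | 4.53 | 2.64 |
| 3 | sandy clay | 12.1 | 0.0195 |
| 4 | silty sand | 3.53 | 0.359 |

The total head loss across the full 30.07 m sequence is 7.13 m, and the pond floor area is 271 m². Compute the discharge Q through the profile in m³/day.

2.94

Flow is perpendicular to layering, so the layers act in series and the equivalent K is the thickness-weighted harmonic mean.
Total thickness L = 9.91 + 4.53 + 12.1 + 3.53 = 30.07 m.
Σ(b_i/K_i) = 9.91/0.378 + 4.53/2.64 + 12.1/0.0195 + 3.53/0.359 = 658.3 d.
K_eq = L / Σ(b_i/K_i) = 30.07 / 658.3 = 0.04568 m/day.
Q = K_eq · A · (Δh/L) = 0.04568 × 271 × (7.13/30.07) = 2.935 m³/day.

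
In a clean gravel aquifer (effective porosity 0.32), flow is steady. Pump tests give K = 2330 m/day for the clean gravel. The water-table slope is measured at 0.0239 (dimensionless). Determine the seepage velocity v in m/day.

174

Hydraulic gradient i = 0.0239.
Darcy flux q = K · i = 2330 × 0.02390 = 55.69 m/day.
Seepage velocity v = q / n_e = 55.69 / 0.32 = 174.0 m/day.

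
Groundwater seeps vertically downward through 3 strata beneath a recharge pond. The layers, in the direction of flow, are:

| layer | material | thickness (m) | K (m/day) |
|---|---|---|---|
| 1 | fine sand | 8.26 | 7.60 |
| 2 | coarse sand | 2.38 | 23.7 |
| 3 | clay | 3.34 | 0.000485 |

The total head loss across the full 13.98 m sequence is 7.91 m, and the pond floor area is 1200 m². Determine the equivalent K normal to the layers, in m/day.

0.00203

Flow is perpendicular to layering, so the layers act in series and the equivalent K is the thickness-weighted harmonic mean.
Total thickness L = 8.26 + 2.38 + 3.34 = 13.98 m.
Σ(b_i/K_i) = 8.26/7.60 + 2.38/23.7 + 3.34/0.000485 = 6888 d.
K_eq = L / Σ(b_i/K_i) = 13.98 / 6888 = 0.002030 m/day.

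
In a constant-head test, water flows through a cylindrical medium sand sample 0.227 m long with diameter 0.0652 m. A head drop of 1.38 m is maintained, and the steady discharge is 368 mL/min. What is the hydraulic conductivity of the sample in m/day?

26.1

Cross-sectional area A = π·(d/2)² = π × (0.0652/2)² = 0.003339 m².
Convert discharge: 368 mL/min = 6.133e-06 m³/s.
Darcy's law rearranged: K = Q·L / (A·Δh) = 6.133e-06 × 0.227 / (0.003339 × 1.38) = 0.0003022 m/s = 26.11 m/day.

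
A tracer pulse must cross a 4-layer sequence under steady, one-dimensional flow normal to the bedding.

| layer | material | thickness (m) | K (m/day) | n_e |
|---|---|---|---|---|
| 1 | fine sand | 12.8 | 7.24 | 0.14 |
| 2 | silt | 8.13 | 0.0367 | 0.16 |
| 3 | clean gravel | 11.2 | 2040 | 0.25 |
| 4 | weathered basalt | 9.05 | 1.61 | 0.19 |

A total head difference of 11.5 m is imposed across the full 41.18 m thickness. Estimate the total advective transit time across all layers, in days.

With flow normal to the layers, continuity requires the same specific discharge q through every layer.
Σ(b_i/K_i) = 12.8/7.24 + 8.13/0.0367 + 11.2/2040 + 9.05/1.61 = 228.9 d.
q = Δh / Σ(b_i/K_i) = 11.5 / 228.9 = 0.05024 m/day.
In each layer the seepage velocity is v_i = q/n_i, so the layer transit time is t_i = b_i·n_i / q:
  layer 1 (fine sand): t_1 = 12.8 × 0.14 / 0.05024 = 35.67 d
  layer 2 (silt): t_2 = 8.13 × 0.16 / 0.05024 = 25.89 d
  layer 3 (clean gravel): t_3 = 11.2 × 0.25 / 0.05024 = 55.74 d
  layer 4 (weathered basalt): t_4 = 9.05 × 0.19 / 0.05024 = 34.23 d
Total t = Σ t_i = 151.5 days.

152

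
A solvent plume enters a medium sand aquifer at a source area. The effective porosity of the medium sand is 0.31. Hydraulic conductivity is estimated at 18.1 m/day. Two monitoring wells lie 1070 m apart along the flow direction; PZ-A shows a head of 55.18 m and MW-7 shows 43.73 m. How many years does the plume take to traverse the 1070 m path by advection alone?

4.69

Hydraulic gradient i = (55.18 − 43.73) / 1070 = 11.45 / 1070 = 0.01070.
Darcy flux q = K · i = 18.10 × 0.01070 = 0.1937 m/day.
Seepage velocity v = q / n_e = 0.1937 / 0.31 = 0.6248 m/day.
Travel time t = L / v = 1070 / 0.6248 = 1713 days = 4.689 years.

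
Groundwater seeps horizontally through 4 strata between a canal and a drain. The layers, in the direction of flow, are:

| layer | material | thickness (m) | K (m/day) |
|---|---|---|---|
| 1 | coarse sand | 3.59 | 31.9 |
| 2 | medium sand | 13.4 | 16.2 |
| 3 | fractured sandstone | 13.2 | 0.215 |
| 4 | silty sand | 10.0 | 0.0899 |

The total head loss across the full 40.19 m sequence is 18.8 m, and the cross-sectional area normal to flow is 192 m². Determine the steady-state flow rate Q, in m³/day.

Flow is perpendicular to layering, so the layers act in series and the equivalent K is the thickness-weighted harmonic mean.
Total thickness L = 3.59 + 13.4 + 13.2 + 10.0 = 40.19 m.
Σ(b_i/K_i) = 3.59/31.9 + 13.4/16.2 + 13.2/0.215 + 10.0/0.0899 = 173.6 d.
K_eq = L / Σ(b_i/K_i) = 40.19 / 173.6 = 0.2315 m/day.
Q = K_eq · A · (Δh/L) = 0.2315 × 192 × (18.8/40.19) = 20.80 m³/day.

20.8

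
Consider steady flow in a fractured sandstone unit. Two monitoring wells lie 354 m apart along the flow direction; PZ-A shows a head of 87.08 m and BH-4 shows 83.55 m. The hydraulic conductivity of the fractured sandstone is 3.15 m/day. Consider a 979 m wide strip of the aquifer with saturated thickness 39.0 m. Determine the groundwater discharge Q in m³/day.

1200

Cross-sectional area A = 979 × 39.0 = 38181 m².
Hydraulic gradient i = (87.08 − 83.55) / 354 = 3.53 / 354 = 0.009972.
Darcy's law: Q = K · A · i = 3.150 × 38181 × 0.009972 = 1199 m³/day.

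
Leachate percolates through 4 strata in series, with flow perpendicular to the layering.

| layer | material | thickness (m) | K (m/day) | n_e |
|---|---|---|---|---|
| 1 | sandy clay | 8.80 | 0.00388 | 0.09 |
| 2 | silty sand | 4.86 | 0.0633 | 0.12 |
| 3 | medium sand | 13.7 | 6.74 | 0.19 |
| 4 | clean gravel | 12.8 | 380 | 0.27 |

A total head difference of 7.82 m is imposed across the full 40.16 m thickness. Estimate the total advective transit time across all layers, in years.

With flow normal to the layers, continuity requires the same specific discharge q through every layer.
Σ(b_i/K_i) = 8.80/0.00388 + 4.86/0.0633 + 13.7/6.74 + 12.8/380 = 2347 d.
q = Δh / Σ(b_i/K_i) = 7.82 / 2347 = 0.003332 m/day.
In each layer the seepage velocity is v_i = q/n_i, so the layer transit time is t_i = b_i·n_i / q:
  layer 1 (sandy clay): t_1 = 8.80 × 0.09 / 0.003332 = 237.7 d
  layer 2 (silty sand): t_2 = 4.86 × 0.12 / 0.003332 = 175.0 d
  layer 3 (medium sand): t_3 = 13.7 × 0.19 / 0.003332 = 781.2 d
  layer 4 (clean gravel): t_4 = 12.8 × 0.27 / 0.003332 = 1037 d
Total t = Σ t_i = 2231 days = 6.108 years.

6.11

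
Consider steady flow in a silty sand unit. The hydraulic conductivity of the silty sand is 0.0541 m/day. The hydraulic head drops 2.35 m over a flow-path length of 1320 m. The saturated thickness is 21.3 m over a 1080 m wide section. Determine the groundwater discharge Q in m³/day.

Cross-sectional area A = 1080 × 21.3 = 23004 m².
Hydraulic gradient i = Δh / L = 2.35 / 1320 = 0.001780.
Darcy's law: Q = K · A · i = 0.05410 × 23004 × 0.001780 = 2.216 m³/day.

2.22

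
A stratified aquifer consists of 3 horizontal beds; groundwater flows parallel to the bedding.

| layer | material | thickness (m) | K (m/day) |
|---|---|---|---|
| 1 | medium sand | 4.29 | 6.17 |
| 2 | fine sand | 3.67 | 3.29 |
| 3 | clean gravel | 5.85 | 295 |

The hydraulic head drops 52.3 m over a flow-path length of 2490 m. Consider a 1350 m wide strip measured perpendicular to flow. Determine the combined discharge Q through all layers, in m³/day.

50000

Flow is parallel to layering, so each bed carries its own Darcy discharge and the transmissivities add.
Σ(K_i·b_i) = 6.17×4.29 + 3.29×3.67 + 295×5.85 = 1764 m²/day.
Hydraulic gradient i = Δh / L = 52.3 / 2490 = 0.02100.
Q = Σ(K_i·b_i) · W · i = 1764 × 1350 × 0.02100 = 50027 m³/day.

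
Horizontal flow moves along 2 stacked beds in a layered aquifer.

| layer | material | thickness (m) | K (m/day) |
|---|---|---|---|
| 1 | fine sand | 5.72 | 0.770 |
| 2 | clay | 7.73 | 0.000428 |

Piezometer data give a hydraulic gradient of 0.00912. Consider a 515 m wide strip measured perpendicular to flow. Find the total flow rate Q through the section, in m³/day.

Flow is parallel to layering, so each bed carries its own Darcy discharge and the transmissivities add.
Σ(K_i·b_i) = 0.770×5.72 + 0.000428×7.73 = 4.408 m²/day.
Hydraulic gradient i = 0.00912.
Q = Σ(K_i·b_i) · W · i = 4.408 × 515 × 0.009120 = 20.70 m³/day.

20.7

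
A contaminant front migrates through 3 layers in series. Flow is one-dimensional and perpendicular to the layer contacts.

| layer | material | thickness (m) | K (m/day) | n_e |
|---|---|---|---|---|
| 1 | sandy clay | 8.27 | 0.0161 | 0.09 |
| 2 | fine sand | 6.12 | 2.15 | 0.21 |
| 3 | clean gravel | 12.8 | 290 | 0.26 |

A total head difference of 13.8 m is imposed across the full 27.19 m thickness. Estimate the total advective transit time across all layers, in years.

0.549

With flow normal to the layers, continuity requires the same specific discharge q through every layer.
Σ(b_i/K_i) = 8.27/0.0161 + 6.12/2.15 + 12.8/290 = 516.6 d.
q = Δh / Σ(b_i/K_i) = 13.8 / 516.6 = 0.02672 m/day.
In each layer the seepage velocity is v_i = q/n_i, so the layer transit time is t_i = b_i·n_i / q:
  layer 1 (sandy clay): t_1 = 8.27 × 0.09 / 0.02672 = 27.86 d
  layer 2 (fine sand): t_2 = 6.12 × 0.21 / 0.02672 = 48.11 d
  layer 3 (clean gravel): t_3 = 12.8 × 0.26 / 0.02672 = 124.6 d
Total t = Σ t_i = 200.5 days = 0.5490 years.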